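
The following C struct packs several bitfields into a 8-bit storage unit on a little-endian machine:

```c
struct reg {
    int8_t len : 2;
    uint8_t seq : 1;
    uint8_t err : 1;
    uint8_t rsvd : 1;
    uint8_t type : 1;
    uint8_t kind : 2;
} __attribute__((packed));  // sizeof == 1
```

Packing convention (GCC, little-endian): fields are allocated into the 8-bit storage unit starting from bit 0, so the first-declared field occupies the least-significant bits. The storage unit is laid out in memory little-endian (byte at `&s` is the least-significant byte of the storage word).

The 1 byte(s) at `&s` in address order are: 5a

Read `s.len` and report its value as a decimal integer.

[0]=0x5a (little-endian) → word 0x5a
len [0+:2] = (word>>0) & 0x3 = 2  ←
seq [2+:1] = (word>>2) & 0x1 = 0
err [3+:1] = (word>>3) & 0x1 = 1
rsvd [4+:1] = (word>>4) & 0x1 = 1
type [5+:1] = (word>>5) & 0x1 = 0
kind [6+:2] = (word>>6) & 0x3 = 1
len signed 2b, MSB=1: 2 - 4 = -2

-2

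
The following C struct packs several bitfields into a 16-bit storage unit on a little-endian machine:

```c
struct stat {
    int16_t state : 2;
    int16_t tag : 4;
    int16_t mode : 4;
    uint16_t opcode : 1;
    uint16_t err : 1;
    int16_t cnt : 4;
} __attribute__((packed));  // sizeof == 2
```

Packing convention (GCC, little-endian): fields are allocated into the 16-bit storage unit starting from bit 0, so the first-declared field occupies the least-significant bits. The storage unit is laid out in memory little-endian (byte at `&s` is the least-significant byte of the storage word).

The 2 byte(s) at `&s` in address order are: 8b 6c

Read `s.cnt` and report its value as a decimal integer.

[0]=0x8b [1]=0x6c (little-endian) → word 0x6c8b
state:2 @ bit 0 → (0x6c8b>>0)&0x3 = 0x3
tag:4 @ bit 2 → (0x6c8b>>2)&0xf = 0x2
mode:4 @ bit 6 → (0x6c8b>>6)&0xf = 0x2
opcode:1 @ bit 10 → (0x6c8b>>10)&0x1 = 0x1
err:1 @ bit 11 → (0x6c8b>>11)&0x1 = 0x1
cnt:4 @ bit 12 → (0x6c8b>>12)&0xf = 0x6  ←
cnt signed 4b, MSB=0: value = 6

6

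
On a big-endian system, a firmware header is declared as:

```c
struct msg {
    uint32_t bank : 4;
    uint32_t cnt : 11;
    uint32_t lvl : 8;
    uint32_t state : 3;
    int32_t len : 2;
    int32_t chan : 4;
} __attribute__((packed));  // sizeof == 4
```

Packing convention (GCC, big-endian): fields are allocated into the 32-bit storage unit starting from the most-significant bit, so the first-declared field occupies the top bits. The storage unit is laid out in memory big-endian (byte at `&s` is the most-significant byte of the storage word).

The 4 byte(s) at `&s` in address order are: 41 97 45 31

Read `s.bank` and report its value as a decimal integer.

[0]=0x41 [1]=0x97 [2]=0x45 [3]=0x31 (big-endian) → word 0x41974531
bank:4 @ bit 28 → (0x41974531>>28)&0xf = 0x4  ←
cnt:11 @ bit 17 → (0x41974531>>17)&0x7ff = 0xcb
lvl:8 @ bit 9 → (0x41974531>>9)&0xff = 0xa2
state:3 @ bit 6 → (0x41974531>>6)&0x7 = 0x4
len:2 @ bit 4 → (0x41974531>>4)&0x3 = 0x3
chan:4 @ bit 0 → (0x41974531>>0)&0xf = 0x1

4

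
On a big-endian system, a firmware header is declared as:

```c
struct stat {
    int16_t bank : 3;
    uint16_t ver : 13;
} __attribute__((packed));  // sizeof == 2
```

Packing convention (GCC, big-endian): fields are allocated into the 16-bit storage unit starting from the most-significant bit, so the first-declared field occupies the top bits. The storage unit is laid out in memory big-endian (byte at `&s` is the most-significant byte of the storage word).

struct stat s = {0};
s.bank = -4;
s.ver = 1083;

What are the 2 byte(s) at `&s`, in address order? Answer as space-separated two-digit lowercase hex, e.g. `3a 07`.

84 3b

bank:3 = -4 → 0x4 << 13 → word 0x8000
ver:13 = 1083 → 0x43b << 0 → word 0x843b
word = 0x843b → big-endian bytes:
  [0]=0x84  [1]=0x3b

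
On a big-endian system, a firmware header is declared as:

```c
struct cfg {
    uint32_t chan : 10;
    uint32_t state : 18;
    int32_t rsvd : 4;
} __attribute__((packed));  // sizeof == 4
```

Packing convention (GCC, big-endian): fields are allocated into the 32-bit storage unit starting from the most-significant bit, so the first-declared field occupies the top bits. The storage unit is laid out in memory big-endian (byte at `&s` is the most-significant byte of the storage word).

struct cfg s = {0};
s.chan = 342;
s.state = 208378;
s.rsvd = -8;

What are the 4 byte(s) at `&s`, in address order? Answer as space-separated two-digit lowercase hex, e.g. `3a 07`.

55 b2 df a8

[22+:10] chan=342 & 0x3ff = 0x156; word=0x55800000
[4+:18] state=208378 & 0x3ffff = 0x32dfa; word=0x55b2dfa0
[0+:4] rsvd=-8 & 0xf = 0x8; word=0x55b2dfa8
word = 0x55b2dfa8 → big-endian bytes:
  [0]=0x55  [1]=0xb2  [2]=0xdf  [3]=0xa8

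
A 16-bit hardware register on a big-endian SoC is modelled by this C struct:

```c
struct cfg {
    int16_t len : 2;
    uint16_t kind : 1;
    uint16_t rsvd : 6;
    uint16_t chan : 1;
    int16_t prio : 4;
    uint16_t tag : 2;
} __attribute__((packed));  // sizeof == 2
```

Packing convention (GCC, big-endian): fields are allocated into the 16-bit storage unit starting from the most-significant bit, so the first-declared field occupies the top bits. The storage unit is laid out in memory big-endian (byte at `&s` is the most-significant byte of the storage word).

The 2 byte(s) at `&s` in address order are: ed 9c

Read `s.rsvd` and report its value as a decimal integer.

27

[0]=0xed [1]=0x9c (big-endian) → word 0xed9c
len [14+:2] = (word>>14) & 0x3 = 3
kind [13+:1] = (word>>13) & 0x1 = 1
rsvd [7+:6] = (word>>7) & 0x3f = 27  ←
chan [6+:1] = (word>>6) & 0x1 = 0
prio [2+:4] = (word>>2) & 0xf = 7
tag [0+:2] = (word>>0) & 0x3 = 0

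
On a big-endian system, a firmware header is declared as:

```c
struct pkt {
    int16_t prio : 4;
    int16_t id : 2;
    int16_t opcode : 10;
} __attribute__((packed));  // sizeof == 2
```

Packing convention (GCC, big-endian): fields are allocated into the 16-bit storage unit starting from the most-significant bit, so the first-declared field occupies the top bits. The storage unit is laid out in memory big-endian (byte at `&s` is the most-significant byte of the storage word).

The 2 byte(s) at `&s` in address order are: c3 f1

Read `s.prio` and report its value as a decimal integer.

[0]=0xc3 [1]=0xf1 (big-endian) → word 0xc3f1
prio [12+:4] = (word>>12) & 0xf = 12  ←
id [10+:2] = (word>>10) & 0x3 = 0
opcode [0+:10] = (word>>0) & 0x3ff = 1009
prio signed 4b, MSB=1: 12 - 16 = -4

-4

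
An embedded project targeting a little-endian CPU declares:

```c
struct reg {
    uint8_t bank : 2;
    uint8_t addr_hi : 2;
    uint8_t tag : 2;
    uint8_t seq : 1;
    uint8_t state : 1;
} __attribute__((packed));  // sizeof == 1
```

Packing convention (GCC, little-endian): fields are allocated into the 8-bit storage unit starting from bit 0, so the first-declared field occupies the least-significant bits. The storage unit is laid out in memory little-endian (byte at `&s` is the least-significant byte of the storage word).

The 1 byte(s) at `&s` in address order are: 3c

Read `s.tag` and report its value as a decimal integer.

[0]=0x3c (little-endian) → word 0x3c
bank [0+:2] = (word>>0) & 0x3 = 0
addr_hi [2+:2] = (word>>2) & 0x3 = 3
tag [4+:2] = (word>>4) & 0x3 = 3  ←
seq [6+:1] = (word>>6) & 0x1 = 0
state [7+:1] = (word>>7) & 0x1 = 0

3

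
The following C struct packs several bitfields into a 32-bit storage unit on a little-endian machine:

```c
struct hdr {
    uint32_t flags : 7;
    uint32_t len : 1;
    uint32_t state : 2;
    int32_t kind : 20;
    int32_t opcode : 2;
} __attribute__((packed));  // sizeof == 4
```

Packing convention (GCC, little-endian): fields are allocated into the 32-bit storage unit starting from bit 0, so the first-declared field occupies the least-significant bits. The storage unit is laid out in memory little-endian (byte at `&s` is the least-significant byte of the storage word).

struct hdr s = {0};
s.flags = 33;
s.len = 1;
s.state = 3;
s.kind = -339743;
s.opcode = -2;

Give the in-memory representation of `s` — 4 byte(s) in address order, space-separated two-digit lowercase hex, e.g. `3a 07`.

flags:7 = 33 → 0x21 << 0 → word 0x00000021
len:1 = 1 → 0x1 << 7 → word 0x000000a1
state:2 = 3 → 0x3 << 8 → word 0x000003a1
kind:20 = -339743 → 0xad0e1 << 10 → word 0x2b4387a1
opcode:2 = -2 → 0x2 << 30 → word 0xab4387a1
word = 0xab4387a1 → little-endian bytes:
  [0]=0xa1  [1]=0x87  [2]=0x43  [3]=0xab

a1 87 43 ab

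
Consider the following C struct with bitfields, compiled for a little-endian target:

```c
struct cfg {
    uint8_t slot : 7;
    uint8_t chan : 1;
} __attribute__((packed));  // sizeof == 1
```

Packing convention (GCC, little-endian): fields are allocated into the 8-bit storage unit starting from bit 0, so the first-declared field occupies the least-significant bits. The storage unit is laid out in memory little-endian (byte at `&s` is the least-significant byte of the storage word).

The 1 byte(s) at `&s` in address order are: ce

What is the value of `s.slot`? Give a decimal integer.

[0]=0xce (little-endian) → word 0xce
slot:7 @ bit 0 → (0xce>>0)&0x7f = 0x4e  ←
chan:1 @ bit 7 → (0xce>>7)&0x1 = 0x1

78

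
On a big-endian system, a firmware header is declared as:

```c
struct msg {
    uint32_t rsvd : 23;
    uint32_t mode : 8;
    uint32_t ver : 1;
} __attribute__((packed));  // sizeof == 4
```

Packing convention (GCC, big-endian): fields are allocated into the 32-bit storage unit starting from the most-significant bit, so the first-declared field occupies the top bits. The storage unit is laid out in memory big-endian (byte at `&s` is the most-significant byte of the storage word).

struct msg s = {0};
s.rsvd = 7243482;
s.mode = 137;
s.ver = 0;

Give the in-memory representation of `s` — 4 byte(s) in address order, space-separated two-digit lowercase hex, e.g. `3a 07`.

[9+:23] rsvd=7243482 & 0x7fffff = 0x6e86da; word=0xdd0db400
[1+:8] mode=137 & 0xff = 0x89; word=0xdd0db512
[0+:1] ver=0 & 0x1 = 0x0; word=0xdd0db512
word = 0xdd0db512 → big-endian bytes:
  [0]=0xdd  [1]=0x0d  [2]=0xb5  [3]=0x12

dd 0d b5 12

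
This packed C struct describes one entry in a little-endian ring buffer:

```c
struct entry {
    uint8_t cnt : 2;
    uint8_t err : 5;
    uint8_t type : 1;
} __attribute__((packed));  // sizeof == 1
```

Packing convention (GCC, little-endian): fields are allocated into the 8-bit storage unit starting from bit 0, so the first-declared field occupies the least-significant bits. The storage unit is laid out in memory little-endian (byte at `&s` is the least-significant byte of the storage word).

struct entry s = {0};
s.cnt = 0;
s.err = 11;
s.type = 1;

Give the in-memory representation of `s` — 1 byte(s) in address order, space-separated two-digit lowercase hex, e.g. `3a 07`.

ac

[0+:2] cnt=0 & 0x3 = 0x0; word=0x00
[2+:5] err=11 & 0x1f = 0xb; word=0x2c
[7+:1] type=1 & 0x1 = 0x1; word=0xac
word = 0xac → little-endian bytes:
  [0]=0xac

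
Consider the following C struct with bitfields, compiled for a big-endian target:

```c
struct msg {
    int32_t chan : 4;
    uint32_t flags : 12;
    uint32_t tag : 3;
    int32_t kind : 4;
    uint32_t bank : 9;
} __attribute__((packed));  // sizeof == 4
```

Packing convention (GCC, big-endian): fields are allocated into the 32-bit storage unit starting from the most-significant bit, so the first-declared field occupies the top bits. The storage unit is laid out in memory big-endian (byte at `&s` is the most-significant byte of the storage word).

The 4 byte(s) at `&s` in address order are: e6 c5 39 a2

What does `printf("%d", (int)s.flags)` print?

[0]=0xe6 [1]=0xc5 [2]=0x39 [3]=0xa2 (big-endian) → word 0xe6c539a2
chan:4 @ bit 28 → (0xe6c539a2>>28)&0xf = 0xe
flags:12 @ bit 16 → (0xe6c539a2>>16)&0xfff = 0x6c5  ←
tag:3 @ bit 13 → (0xe6c539a2>>13)&0x7 = 0x1
kind:4 @ bit 9 → (0xe6c539a2>>9)&0xf = 0xc
bank:9 @ bit 0 → (0xe6c539a2>>0)&0x1ff = 0x1a2

1733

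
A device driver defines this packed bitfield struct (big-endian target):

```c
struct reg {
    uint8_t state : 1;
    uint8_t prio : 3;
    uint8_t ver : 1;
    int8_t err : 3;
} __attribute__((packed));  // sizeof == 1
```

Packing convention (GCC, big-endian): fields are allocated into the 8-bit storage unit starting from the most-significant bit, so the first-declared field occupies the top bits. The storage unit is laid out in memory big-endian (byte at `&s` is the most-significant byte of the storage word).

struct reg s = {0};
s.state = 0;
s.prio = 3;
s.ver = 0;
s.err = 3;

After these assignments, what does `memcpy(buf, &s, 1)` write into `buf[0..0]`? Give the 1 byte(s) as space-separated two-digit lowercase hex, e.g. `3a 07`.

state:1 = 0 → 0x0 << 7 → word 0x00
prio:3 = 3 → 0x3 << 4 → word 0x30
ver:1 = 0 → 0x0 << 3 → word 0x30
err:3 = 3 → 0x3 << 0 → word 0x33
word = 0x33 → big-endian bytes:
  [0]=0x33

33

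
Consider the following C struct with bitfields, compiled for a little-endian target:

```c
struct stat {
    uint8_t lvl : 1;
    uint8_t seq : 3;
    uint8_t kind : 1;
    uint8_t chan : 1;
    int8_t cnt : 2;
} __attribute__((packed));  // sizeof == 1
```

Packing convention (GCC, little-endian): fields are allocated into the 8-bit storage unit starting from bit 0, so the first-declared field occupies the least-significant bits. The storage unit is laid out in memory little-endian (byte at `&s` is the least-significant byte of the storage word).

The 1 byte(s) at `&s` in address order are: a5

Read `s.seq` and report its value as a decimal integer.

[0]=0xa5 (little-endian) → word 0xa5
lvl:1 @ bit 0 → (0xa5>>0)&0x1 = 0x1
seq:3 @ bit 1 → (0xa5>>1)&0x7 = 0x2  ←
kind:1 @ bit 4 → (0xa5>>4)&0x1 = 0x0
chan:1 @ bit 5 → (0xa5>>5)&0x1 = 0x1
cnt:2 @ bit 6 → (0xa5>>6)&0x3 = 0x2

2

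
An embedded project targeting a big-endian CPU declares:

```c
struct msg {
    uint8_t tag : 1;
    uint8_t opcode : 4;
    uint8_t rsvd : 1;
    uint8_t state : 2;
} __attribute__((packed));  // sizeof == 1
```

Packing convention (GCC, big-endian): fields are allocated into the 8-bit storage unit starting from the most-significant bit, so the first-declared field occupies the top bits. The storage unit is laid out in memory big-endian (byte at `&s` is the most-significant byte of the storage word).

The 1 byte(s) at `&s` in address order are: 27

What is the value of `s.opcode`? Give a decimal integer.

[0]=0x27 (big-endian) → word 0x27
tag [7+:1] = (word>>7) & 0x1 = 0
opcode [3+:4] = (word>>3) & 0xf = 4  ←
rsvd [2+:1] = (word>>2) & 0x1 = 1
state [0+:2] = (word>>0) & 0x3 = 3

4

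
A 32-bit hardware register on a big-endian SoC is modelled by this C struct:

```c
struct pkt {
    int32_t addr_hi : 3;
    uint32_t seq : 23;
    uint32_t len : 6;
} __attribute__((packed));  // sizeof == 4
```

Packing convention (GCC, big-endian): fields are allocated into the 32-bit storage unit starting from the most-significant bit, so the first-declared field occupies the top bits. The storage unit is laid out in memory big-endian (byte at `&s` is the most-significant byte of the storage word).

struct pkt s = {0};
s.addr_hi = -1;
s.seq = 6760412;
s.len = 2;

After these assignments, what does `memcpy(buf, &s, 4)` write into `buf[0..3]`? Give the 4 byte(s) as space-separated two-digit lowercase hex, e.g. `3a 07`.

addr_hi (3b) val=-1 bits=0x7 at bit 29: 0xe0000000
seq (23b) val=6760412 bits=0x6727dc at bit 6: 0xf9c9f700
len (6b) val=2 bits=0x2 at bit 0: 0xf9c9f702
word = 0xf9c9f702 → big-endian bytes:
  [0]=0xf9  [1]=0xc9  [2]=0xf7  [3]=0x02

f9 c9 f7 02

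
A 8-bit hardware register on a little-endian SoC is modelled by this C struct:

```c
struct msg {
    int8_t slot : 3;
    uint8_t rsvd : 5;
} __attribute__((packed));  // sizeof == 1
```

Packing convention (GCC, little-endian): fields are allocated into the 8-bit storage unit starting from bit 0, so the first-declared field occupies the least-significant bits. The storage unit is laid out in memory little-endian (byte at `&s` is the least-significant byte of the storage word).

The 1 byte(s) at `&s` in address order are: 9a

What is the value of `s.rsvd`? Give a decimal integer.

19

[0]=0x9a (little-endian) → word 0x9a
slot [0+:3] = (word>>0) & 0x7 = 2
rsvd [3+:5] = (word>>3) & 0x1f = 19  ←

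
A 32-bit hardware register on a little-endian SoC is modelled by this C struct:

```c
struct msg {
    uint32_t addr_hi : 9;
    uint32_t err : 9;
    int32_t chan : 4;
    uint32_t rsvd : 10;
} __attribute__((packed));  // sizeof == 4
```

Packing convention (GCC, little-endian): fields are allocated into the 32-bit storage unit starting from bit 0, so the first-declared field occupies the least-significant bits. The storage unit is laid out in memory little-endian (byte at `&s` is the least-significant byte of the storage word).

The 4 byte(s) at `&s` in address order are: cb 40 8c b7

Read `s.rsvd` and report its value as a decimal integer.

734

[0]=0xcb [1]=0x40 [2]=0x8c [3]=0xb7 (little-endian) → word 0xb78c40cb
addr_hi [0+:9] = (word>>0) & 0x1ff = 203
err [9+:9] = (word>>9) & 0x1ff = 32
chan [18+:4] = (word>>18) & 0xf = 3
rsvd [22+:10] = (word>>22) & 0x3ff = 734  ←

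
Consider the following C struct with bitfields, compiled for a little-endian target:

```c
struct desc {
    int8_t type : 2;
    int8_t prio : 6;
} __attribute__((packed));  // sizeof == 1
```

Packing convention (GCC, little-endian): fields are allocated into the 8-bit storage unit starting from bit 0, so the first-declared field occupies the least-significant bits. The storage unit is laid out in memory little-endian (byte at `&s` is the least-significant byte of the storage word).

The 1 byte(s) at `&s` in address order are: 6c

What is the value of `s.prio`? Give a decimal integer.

[0]=0x6c (little-endian) → word 0x6c
type [0+:2] = (word>>0) & 0x3 = 0
prio [2+:6] = (word>>2) & 0x3f = 27  ←
prio signed 6b, MSB=0: value = 27

27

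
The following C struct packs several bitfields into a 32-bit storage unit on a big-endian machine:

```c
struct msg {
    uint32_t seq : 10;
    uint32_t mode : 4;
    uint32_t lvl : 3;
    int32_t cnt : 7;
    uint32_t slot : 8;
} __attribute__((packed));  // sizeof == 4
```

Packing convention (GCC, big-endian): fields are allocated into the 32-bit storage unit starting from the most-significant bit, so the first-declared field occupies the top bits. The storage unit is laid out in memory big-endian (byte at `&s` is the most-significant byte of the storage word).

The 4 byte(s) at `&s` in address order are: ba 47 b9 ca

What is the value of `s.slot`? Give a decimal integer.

202

[0]=0xba [1]=0x47 [2]=0xb9 [3]=0xca (big-endian) → word 0xba47b9ca
seq:10 @ bit 22 → (0xba47b9ca>>22)&0x3ff = 0x2e9
mode:4 @ bit 18 → (0xba47b9ca>>18)&0xf = 0x1
lvl:3 @ bit 15 → (0xba47b9ca>>15)&0x7 = 0x7
cnt:7 @ bit 8 → (0xba47b9ca>>8)&0x7f = 0x39
slot:8 @ bit 0 → (0xba47b9ca>>0)&0xff = 0xca  ←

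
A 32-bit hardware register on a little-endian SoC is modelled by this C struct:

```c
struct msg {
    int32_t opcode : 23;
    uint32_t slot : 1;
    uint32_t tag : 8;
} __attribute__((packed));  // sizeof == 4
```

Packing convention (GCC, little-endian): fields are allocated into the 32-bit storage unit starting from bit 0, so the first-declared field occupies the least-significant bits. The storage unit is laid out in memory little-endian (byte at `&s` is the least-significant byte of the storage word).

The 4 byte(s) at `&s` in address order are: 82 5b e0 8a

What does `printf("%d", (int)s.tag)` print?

138

[0]=0x82 [1]=0x5b [2]=0xe0 [3]=0x8a (little-endian) → word 0x8ae05b82
opcode:23 @ bit 0 → (0x8ae05b82>>0)&0x7fffff = 0x605b82
slot:1 @ bit 23 → (0x8ae05b82>>23)&0x1 = 0x1
tag:8 @ bit 24 → (0x8ae05b82>>24)&0xff = 0x8a  ←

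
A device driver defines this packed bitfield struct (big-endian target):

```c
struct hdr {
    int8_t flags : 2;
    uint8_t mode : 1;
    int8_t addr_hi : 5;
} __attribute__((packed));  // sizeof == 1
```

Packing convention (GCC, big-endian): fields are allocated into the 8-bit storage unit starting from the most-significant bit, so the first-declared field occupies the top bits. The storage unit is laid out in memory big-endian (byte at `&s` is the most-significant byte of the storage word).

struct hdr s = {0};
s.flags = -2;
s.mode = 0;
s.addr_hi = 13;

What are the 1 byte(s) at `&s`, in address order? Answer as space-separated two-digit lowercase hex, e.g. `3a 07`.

flags:2 = -2 → 0x2 << 6 → word 0x80
mode:1 = 0 → 0x0 << 5 → word 0x80
addr_hi:5 = 13 → 0xd << 0 → word 0x8d
word = 0x8d → big-endian bytes:
  [0]=0x8d

8d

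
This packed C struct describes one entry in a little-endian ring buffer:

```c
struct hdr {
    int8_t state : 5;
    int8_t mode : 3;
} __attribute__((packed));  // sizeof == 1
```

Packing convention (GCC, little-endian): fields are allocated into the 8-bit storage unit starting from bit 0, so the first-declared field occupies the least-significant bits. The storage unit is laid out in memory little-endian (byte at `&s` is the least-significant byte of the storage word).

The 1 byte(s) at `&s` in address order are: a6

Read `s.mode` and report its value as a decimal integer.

-3

[0]=0xa6 (little-endian) → word 0xa6
state:5 @ bit 0 → (0xa6>>0)&0x1f = 0x6
mode:3 @ bit 5 → (0xa6>>5)&0x7 = 0x5  ←
mode signed 3b, MSB=1: 5 - 8 = -3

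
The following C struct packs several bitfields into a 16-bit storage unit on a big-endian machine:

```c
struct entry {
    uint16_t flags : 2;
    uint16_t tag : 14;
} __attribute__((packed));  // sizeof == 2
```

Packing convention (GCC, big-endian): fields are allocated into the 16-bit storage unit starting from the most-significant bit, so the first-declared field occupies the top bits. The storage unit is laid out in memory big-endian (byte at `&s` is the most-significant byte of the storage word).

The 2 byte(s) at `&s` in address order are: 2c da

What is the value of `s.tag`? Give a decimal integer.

[0]=0x2c [1]=0xda (big-endian) → word 0x2cda
flags:2 @ bit 14 → (0x2cda>>14)&0x3 = 0x0
tag:14 @ bit 0 → (0x2cda>>0)&0x3fff = 0x2cda  ←

11482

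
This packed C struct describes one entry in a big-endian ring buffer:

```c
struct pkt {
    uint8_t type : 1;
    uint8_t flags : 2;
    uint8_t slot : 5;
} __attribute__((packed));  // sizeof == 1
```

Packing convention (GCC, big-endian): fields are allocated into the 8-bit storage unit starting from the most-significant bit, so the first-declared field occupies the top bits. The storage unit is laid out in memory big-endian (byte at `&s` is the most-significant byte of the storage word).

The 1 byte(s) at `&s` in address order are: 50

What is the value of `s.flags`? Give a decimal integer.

2

[0]=0x50 (big-endian) → word 0x50
type [7+:1] = (word>>7) & 0x1 = 0
flags [5+:2] = (word>>5) & 0x3 = 2  ←
slot [0+:5] = (word>>0) & 0x1f = 16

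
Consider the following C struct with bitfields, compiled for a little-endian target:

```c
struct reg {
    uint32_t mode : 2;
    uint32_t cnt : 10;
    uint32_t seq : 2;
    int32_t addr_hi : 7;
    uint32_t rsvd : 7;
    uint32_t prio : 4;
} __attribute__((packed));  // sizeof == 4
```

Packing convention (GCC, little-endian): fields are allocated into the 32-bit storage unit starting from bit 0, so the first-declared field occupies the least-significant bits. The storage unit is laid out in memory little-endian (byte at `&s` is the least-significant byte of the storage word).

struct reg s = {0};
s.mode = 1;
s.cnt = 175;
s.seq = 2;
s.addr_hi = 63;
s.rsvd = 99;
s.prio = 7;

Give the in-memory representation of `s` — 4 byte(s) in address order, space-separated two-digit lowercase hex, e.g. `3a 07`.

bd e2 6f 7c

[0+:2] mode=1 & 0x3 = 0x1; word=0x00000001
[2+:10] cnt=175 & 0x3ff = 0xaf; word=0x000002bd
[12+:2] seq=2 & 0x3 = 0x2; word=0x000022bd
[14+:7] addr_hi=63 & 0x7f = 0x3f; word=0x000fe2bd
[21+:7] rsvd=99 & 0x7f = 0x63; word=0x0c6fe2bd
[28+:4] prio=7 & 0xf = 0x7; word=0x7c6fe2bd
word = 0x7c6fe2bd → little-endian bytes:
  [0]=0xbd  [1]=0xe2  [2]=0x6f  [3]=0x7c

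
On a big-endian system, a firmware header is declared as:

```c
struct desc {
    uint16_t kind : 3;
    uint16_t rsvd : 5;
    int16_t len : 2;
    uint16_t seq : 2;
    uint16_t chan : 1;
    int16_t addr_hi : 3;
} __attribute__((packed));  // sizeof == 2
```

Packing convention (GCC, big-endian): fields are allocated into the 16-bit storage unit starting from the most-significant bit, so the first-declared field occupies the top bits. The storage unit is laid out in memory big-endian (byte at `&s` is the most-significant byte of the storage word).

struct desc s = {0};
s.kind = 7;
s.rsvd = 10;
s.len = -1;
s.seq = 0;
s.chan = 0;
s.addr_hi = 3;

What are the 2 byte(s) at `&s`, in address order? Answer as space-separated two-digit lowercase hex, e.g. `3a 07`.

ea c3

kind (3b) val=7 bits=0x7 at bit 13: 0xe000
rsvd (5b) val=10 bits=0xa at bit 8: 0xea00
len (2b) val=-1 bits=0x3 at bit 6: 0xeac0
seq (2b) val=0 bits=0x0 at bit 4: 0xeac0
chan (1b) val=0 bits=0x0 at bit 3: 0xeac0
addr_hi (3b) val=3 bits=0x3 at bit 0: 0xeac3
word = 0xeac3 → big-endian bytes:
  [0]=0xea  [1]=0xc3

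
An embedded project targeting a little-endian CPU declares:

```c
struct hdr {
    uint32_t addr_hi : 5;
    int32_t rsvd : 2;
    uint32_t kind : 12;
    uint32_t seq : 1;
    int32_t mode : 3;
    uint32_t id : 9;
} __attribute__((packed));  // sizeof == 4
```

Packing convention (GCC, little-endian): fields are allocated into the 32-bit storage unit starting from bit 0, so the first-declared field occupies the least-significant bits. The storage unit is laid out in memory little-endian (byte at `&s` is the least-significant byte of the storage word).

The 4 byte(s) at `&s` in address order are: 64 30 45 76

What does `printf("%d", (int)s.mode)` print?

[0]=0x64 [1]=0x30 [2]=0x45 [3]=0x76 (little-endian) → word 0x76453064
addr_hi [0+:5] = (word>>0) & 0x1f = 4
rsvd [5+:2] = (word>>5) & 0x3 = 3
kind [7+:12] = (word>>7) & 0xfff = 2656
seq [19+:1] = (word>>19) & 0x1 = 0
mode [20+:3] = (word>>20) & 0x7 = 4  ←
id [23+:9] = (word>>23) & 0x1ff = 236
mode signed 3b, MSB=1: 4 - 8 = -4

-4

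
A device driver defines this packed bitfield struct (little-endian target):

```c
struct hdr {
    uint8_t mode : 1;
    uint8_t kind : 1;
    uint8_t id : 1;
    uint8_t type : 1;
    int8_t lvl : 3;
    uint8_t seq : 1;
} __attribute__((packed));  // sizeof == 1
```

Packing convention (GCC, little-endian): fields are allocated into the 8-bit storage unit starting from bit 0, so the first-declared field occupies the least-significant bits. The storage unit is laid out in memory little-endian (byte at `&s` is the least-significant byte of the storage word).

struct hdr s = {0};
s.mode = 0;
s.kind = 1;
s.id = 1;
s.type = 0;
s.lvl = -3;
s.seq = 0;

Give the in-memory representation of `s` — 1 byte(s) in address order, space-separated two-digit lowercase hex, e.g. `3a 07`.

mode (1b) val=0 bits=0x0 at bit 0: 0x00
kind (1b) val=1 bits=0x1 at bit 1: 0x02
id (1b) val=1 bits=0x1 at bit 2: 0x06
type (1b) val=0 bits=0x0 at bit 3: 0x06
lvl (3b) val=-3 bits=0x5 at bit 4: 0x56
seq (1b) val=0 bits=0x0 at bit 7: 0x56
word = 0x56 → little-endian bytes:
  [0]=0x56

56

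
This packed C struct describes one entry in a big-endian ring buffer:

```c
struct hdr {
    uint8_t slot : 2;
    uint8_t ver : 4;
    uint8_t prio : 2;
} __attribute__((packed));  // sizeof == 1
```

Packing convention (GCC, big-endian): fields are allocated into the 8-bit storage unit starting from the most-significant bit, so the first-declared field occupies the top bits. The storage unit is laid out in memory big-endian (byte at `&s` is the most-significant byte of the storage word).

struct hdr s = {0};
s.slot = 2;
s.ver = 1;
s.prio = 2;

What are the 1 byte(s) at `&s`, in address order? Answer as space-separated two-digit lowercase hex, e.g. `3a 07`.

86

slot (2b) val=2 bits=0x2 at bit 6: 0x80
ver (4b) val=1 bits=0x1 at bit 2: 0x84
prio (2b) val=2 bits=0x2 at bit 0: 0x86
word = 0x86 → big-endian bytes:
  [0]=0x86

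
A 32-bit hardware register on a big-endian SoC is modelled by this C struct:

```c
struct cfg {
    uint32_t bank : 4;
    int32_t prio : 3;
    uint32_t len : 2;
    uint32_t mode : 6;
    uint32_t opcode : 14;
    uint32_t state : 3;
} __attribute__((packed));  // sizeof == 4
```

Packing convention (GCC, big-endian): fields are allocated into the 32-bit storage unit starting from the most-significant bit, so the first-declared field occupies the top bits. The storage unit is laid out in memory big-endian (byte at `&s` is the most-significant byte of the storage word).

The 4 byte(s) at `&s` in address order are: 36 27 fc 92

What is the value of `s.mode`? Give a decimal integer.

[0]=0x36 [1]=0x27 [2]=0xfc [3]=0x92 (big-endian) → word 0x3627fc92
bank:4 @ bit 28 → (0x3627fc92>>28)&0xf = 0x3
prio:3 @ bit 25 → (0x3627fc92>>25)&0x7 = 0x3
len:2 @ bit 23 → (0x3627fc92>>23)&0x3 = 0x0
mode:6 @ bit 17 → (0x3627fc92>>17)&0x3f = 0x13  ←
opcode:14 @ bit 3 → (0x3627fc92>>3)&0x3fff = 0x3f92
state:3 @ bit 0 → (0x3627fc92>>0)&0x7 = 0x2

19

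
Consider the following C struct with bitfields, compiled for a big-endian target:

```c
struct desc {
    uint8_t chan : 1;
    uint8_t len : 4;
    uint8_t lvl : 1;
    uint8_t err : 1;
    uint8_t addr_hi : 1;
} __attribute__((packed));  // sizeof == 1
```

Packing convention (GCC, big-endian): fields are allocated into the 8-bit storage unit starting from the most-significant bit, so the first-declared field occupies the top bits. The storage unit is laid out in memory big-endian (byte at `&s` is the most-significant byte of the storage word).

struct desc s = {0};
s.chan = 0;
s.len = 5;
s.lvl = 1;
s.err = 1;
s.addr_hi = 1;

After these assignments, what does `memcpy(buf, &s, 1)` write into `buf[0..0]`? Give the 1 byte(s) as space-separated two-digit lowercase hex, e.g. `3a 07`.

2f

[7+:1] chan=0 & 0x1 = 0x0; word=0x00
[3+:4] len=5 & 0xf = 0x5; word=0x28
[2+:1] lvl=1 & 0x1 = 0x1; word=0x2c
[1+:1] err=1 & 0x1 = 0x1; word=0x2e
[0+:1] addr_hi=1 & 0x1 = 0x1; word=0x2f
word = 0x2f → big-endian bytes:
  [0]=0x2f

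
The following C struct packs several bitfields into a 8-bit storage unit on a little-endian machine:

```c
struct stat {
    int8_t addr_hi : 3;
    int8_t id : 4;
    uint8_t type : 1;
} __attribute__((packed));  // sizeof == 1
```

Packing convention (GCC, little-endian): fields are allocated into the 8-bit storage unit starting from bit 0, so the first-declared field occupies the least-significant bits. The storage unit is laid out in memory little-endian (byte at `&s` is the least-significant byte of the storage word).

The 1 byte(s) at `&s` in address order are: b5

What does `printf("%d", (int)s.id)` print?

[0]=0xb5 (little-endian) → word 0xb5
addr_hi:3 @ bit 0 → (0xb5>>0)&0x7 = 0x5
id:4 @ bit 3 → (0xb5>>3)&0xf = 0x6  ←
type:1 @ bit 7 → (0xb5>>7)&0x1 = 0x1
id signed 4b, MSB=0: value = 6

6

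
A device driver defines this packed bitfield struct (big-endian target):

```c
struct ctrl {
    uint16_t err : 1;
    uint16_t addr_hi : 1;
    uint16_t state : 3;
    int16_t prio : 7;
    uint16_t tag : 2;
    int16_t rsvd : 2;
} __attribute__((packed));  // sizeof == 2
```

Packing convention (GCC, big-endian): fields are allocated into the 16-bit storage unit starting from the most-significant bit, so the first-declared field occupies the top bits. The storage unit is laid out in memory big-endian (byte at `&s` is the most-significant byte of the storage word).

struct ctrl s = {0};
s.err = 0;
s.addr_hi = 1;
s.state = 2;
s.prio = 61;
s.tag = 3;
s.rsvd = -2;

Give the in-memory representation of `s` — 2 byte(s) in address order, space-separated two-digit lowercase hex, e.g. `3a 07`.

53 de

[15+:1] err=0 & 0x1 = 0x0; word=0x0000
[14+:1] addr_hi=1 & 0x1 = 0x1; word=0x4000
[11+:3] state=2 & 0x7 = 0x2; word=0x5000
[4+:7] prio=61 & 0x7f = 0x3d; word=0x53d0
[2+:2] tag=3 & 0x3 = 0x3; word=0x53dc
[0+:2] rsvd=-2 & 0x3 = 0x2; word=0x53de
word = 0x53de → big-endian bytes:
  [0]=0x53  [1]=0xde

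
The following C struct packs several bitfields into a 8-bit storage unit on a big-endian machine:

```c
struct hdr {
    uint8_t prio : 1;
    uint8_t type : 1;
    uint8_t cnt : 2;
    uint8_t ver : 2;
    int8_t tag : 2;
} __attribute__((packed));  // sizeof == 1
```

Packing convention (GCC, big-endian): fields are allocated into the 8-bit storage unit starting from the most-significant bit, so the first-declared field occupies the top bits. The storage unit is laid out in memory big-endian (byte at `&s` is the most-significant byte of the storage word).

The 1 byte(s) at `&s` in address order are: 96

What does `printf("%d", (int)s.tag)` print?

[0]=0x96 (big-endian) → word 0x96
prio [7+:1] = (word>>7) & 0x1 = 1
type [6+:1] = (word>>6) & 0x1 = 0
cnt [4+:2] = (word>>4) & 0x3 = 1
ver [2+:2] = (word>>2) & 0x3 = 1
tag [0+:2] = (word>>0) & 0x3 = 2  ←
tag signed 2b, MSB=1: 2 - 4 = -2

-2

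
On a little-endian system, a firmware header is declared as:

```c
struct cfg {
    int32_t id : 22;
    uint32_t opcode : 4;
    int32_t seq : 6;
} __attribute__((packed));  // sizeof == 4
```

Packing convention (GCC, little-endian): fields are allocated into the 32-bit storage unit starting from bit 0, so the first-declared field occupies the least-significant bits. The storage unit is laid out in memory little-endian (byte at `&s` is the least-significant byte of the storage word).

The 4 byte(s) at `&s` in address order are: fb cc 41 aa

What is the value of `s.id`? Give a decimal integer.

[0]=0xfb [1]=0xcc [2]=0x41 [3]=0xaa (little-endian) → word 0xaa41ccfb
id [0+:22] = (word>>0) & 0x3fffff = 118011  ←
opcode [22+:4] = (word>>22) & 0xf = 9
seq [26+:6] = (word>>26) & 0x3f = 42
id signed 22b, MSB=0: value = 118011

118011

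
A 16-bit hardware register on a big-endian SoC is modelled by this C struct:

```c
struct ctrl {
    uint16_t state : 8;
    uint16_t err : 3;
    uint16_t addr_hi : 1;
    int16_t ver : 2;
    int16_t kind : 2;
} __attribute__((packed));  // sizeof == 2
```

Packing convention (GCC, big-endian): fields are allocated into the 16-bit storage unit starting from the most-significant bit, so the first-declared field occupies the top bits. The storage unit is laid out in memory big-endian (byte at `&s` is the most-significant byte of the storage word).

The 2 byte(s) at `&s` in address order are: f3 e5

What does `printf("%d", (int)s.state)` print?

[0]=0xf3 [1]=0xe5 (big-endian) → word 0xf3e5
state:8 @ bit 8 → (0xf3e5>>8)&0xff = 0xf3  ←
err:3 @ bit 5 → (0xf3e5>>5)&0x7 = 0x7
addr_hi:1 @ bit 4 → (0xf3e5>>4)&0x1 = 0x0
ver:2 @ bit 2 → (0xf3e5>>2)&0x3 = 0x1
kind:2 @ bit 0 → (0xf3e5>>0)&0x3 = 0x1

243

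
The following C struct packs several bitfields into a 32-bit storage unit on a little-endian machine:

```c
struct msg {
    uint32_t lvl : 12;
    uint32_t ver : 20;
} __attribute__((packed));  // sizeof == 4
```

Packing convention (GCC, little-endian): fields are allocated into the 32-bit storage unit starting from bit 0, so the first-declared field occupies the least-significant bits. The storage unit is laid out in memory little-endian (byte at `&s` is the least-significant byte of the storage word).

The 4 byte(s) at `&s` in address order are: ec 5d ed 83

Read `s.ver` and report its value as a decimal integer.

[0]=0xec [1]=0x5d [2]=0xed [3]=0x83 (little-endian) → word 0x83ed5dec
lvl [0+:12] = (word>>0) & 0xfff = 3564
ver [12+:20] = (word>>12) & 0xfffff = 540373  ←

540373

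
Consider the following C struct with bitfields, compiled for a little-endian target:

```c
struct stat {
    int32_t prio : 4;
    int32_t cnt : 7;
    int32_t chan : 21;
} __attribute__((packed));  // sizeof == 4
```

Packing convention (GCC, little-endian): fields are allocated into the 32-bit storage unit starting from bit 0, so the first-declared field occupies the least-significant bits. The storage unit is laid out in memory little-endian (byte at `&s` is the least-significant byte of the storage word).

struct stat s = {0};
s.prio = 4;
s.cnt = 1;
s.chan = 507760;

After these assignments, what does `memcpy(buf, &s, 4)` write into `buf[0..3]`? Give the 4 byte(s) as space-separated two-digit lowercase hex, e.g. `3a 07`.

prio:4 = 4 → 0x4 << 0 → word 0x00000004
cnt:7 = 1 → 0x1 << 4 → word 0x00000014
chan:21 = 507760 → 0x7bf70 << 11 → word 0x3dfb8014
word = 0x3dfb8014 → little-endian bytes:
  [0]=0x14  [1]=0x80  [2]=0xfb  [3]=0x3d

14 80 fb 3d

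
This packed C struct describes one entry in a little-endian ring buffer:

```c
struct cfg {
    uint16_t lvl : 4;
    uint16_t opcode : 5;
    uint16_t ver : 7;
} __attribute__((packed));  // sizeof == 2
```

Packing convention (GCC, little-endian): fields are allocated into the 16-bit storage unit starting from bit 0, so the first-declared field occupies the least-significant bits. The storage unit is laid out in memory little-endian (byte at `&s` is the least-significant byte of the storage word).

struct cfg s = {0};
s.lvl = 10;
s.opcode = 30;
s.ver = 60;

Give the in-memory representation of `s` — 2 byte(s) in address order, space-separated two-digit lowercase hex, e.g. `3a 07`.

ea 79

lvl (4b) val=10 bits=0xa at bit 0: 0x000a
opcode (5b) val=30 bits=0x1e at bit 4: 0x01ea
ver (7b) val=60 bits=0x3c at bit 9: 0x79ea
word = 0x79ea → little-endian bytes:
  [0]=0xea  [1]=0x79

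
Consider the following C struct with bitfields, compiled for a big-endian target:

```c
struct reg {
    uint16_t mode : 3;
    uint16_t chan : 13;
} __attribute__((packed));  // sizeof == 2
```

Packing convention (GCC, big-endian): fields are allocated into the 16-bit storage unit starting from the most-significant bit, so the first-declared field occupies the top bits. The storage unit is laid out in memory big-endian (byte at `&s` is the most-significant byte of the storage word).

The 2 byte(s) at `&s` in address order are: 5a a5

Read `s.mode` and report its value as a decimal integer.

2

[0]=0x5a [1]=0xa5 (big-endian) → word 0x5aa5
mode:3 @ bit 13 → (0x5aa5>>13)&0x7 = 0x2  ←
chan:13 @ bit 0 → (0x5aa5>>0)&0x1fff = 0x1aa5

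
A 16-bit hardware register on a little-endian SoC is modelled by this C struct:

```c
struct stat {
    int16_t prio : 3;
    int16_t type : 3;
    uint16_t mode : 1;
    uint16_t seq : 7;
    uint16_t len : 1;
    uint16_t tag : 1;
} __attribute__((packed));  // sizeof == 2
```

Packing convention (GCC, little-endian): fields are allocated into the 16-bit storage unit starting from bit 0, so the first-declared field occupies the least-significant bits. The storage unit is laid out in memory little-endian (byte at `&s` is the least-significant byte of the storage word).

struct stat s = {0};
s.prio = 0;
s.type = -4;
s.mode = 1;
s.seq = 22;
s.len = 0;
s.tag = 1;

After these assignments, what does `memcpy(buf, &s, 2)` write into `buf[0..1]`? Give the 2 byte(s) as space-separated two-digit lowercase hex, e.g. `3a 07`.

60 8b

prio:3 = 0 → 0x0 << 0 → word 0x0000
type:3 = -4 → 0x4 << 3 → word 0x0020
mode:1 = 1 → 0x1 << 6 → word 0x0060
seq:7 = 22 → 0x16 << 7 → word 0x0b60
len:1 = 0 → 0x0 << 14 → word 0x0b60
tag:1 = 1 → 0x1 << 15 → word 0x8b60
word = 0x8b60 → little-endian bytes:
  [0]=0x60  [1]=0x8b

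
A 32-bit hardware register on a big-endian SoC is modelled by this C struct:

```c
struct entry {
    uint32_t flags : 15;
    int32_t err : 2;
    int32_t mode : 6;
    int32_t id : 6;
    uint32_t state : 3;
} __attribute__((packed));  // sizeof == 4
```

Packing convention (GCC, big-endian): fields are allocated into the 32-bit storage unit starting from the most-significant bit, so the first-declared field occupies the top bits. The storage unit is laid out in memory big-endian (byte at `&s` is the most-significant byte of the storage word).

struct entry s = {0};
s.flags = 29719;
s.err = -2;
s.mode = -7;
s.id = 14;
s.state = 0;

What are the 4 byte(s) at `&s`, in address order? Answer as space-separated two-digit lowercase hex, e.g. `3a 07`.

e8 2f 72 70

flags:15 = 29719 → 0x7417 << 17 → word 0xe82e0000
err:2 = -2 → 0x2 << 15 → word 0xe82f0000
mode:6 = -7 → 0x39 << 9 → word 0xe82f7200
id:6 = 14 → 0xe << 3 → word 0xe82f7270
state:3 = 0 → 0x0 << 0 → word 0xe82f7270
word = 0xe82f7270 → big-endian bytes:
  [0]=0xe8  [1]=0x2f  [2]=0x72  [3]=0x70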